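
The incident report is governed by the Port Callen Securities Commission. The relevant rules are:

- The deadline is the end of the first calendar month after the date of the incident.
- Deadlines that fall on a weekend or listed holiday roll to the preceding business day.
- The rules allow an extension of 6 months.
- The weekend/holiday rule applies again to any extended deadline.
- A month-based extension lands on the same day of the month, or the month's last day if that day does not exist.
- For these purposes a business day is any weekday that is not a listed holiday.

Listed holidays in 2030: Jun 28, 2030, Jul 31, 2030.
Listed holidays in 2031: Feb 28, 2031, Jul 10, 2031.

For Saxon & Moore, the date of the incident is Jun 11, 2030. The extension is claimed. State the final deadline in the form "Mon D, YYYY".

Jan 30, 2031

1 month after Jun 11, 2030 is July 2030; that month ends on Jul 31, 2030.
Jul 31, 2030 is a listed holiday; the preceding business day is Jul 30, 2030 (Tuesday).
Applying the 6 months extension: 6 months after Jul 30, 2030 is Jan 30, 2031.
Jan 30, 2031 (Thursday) is already a business day.
Final deadline: Jan 30, 2031.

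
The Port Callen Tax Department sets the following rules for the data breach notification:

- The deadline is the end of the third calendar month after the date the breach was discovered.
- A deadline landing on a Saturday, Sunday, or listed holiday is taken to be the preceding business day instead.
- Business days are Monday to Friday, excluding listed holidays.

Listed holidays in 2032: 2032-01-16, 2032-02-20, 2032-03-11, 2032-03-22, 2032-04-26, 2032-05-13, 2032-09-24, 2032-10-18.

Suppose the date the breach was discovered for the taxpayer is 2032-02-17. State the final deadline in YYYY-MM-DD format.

2032-05-31

3 months after 2032-02-17 is May 2032; that month ends on 2032-05-31.
Since 2032-05-31 is a Monday and not a holiday, the date is unchanged.
The final due date is 2032-05-31.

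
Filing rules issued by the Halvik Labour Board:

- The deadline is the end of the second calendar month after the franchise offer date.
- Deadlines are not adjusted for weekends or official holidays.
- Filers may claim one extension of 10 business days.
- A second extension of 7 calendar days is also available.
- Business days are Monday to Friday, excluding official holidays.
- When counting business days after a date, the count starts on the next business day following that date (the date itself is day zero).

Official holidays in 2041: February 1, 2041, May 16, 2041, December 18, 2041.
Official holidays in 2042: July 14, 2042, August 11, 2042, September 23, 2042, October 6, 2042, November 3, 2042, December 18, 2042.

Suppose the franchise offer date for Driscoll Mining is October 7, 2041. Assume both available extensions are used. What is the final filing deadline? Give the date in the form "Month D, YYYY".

January 21, 2042

The second month after October 7, 2041 is December 2041, whose last day is December 31, 2041.
December 31, 2041 falls on a Tuesday. The rules make no weekend/holiday allowance, so it remains December 31, 2041.
Applying the 10-business-day extension: 10 business days after December 31, 2041 is January 14, 2042.
No adjustment is made for weekends or holidays, so January 14, 2042 stands.
Add the 7 calendar-day extension to January 14, 2042: January 21, 2042.
January 21, 2042 falls on a Tuesday. The rules make no weekend/holiday allowance, so it remains January 21, 2042.
The final due date is January 21, 2042.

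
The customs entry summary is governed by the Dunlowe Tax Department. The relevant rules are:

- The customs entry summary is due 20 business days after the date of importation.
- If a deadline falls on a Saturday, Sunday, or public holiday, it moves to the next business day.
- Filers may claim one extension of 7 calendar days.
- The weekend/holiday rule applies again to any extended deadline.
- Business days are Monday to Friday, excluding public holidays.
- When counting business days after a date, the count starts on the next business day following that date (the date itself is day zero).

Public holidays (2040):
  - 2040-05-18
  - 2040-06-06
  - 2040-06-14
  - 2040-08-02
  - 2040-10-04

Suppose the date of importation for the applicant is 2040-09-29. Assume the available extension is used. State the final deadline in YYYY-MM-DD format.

2040-11-05

Counting 20 business days after 2040-09-29 (skipping weekends and listed holidays) reaches 2040-10-29.
Since 2040-10-29 is a Monday and not a holiday, the date is unchanged.
Applying the 7-calendar-day extension: 2040-10-29 + 7 days = 2040-11-05.
Since 2040-11-05 is a Monday and not a holiday, the date is unchanged.
Deadline: 2040-11-05.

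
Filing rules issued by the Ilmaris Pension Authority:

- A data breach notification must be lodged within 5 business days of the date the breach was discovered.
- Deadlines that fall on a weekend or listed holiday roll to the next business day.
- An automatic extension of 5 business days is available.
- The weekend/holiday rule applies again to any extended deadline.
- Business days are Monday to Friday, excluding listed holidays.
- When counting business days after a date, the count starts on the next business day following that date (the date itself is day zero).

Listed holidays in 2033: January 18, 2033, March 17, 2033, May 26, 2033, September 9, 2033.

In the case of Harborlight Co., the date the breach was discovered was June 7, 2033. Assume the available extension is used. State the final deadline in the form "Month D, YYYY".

June 21, 2033

5 business days after June 7, 2033, excluding weekends and holidays, is June 14, 2033.
June 14, 2033 is a Tuesday and not a listed holiday, so it stands.
Counting 5 further business days from June 14, 2033 reaches June 21, 2033.
June 21, 2033 is a Tuesday and not a listed holiday, so it stands.
The final due date is June 21, 2033.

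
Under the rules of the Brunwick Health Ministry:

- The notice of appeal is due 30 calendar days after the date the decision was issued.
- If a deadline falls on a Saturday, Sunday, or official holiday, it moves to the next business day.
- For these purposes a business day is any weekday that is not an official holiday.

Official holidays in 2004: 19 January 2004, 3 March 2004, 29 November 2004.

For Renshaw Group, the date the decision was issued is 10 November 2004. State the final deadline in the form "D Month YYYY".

10 December 2004

From 10 November 2004, 30 calendar days later is 10 December 2004.
10 December 2004 is a Friday and not a listed holiday, so it stands.
The final due date is 10 December 2004.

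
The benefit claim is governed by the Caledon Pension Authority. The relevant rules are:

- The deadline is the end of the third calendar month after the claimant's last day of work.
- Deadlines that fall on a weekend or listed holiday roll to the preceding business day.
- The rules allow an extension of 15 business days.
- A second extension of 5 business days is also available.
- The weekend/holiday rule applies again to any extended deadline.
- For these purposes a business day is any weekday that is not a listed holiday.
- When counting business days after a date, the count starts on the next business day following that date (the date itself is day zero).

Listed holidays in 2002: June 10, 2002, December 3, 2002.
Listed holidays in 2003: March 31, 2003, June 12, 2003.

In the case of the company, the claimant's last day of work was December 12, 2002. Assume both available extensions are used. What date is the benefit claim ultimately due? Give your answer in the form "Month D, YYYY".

April 28, 2003

The third month after December 12, 2002 is March 2003, whose last day is March 31, 2003.
Because March 31, 2003 is a listed holiday, the deadline becomes March 28, 2003 (Friday).
The 15-business-day extension runs from March 28, 2003 to April 21, 2003.
April 21, 2003 falls on a Monday, which is a business day, so no adjustment is needed.
The 5-business-day extension runs from April 21, 2003 to April 28, 2003.
Since April 28, 2003 is a Monday and not a holiday, the date is unchanged.
The final due date is April 28, 2003.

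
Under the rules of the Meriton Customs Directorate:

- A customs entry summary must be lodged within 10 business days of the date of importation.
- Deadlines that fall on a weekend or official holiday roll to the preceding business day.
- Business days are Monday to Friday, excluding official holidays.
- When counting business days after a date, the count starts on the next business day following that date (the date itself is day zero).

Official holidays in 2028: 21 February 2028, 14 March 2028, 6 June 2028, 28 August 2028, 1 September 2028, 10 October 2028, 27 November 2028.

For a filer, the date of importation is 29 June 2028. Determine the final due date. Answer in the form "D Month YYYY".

Counting 10 business days after 29 June 2028 (skipping weekends and listed holidays) reaches 13 July 2028.
13 July 2028 falls on a Thursday, which is a business day, so no adjustment is needed.
Deadline: 13 July 2028.

13 July 2028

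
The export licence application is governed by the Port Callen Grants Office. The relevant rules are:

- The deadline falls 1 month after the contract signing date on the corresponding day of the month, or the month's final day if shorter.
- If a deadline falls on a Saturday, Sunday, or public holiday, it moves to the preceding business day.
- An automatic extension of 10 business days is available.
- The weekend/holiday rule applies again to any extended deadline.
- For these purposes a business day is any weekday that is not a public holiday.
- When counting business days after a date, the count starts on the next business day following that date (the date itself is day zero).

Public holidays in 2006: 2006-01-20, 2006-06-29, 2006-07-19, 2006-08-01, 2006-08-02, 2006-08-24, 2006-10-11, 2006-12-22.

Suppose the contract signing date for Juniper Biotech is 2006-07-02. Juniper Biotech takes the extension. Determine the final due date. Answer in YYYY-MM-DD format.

2006-08-16

1 month from 2006-07-02 is 2006-08-02.
2006-08-02 is a listed holiday; the preceding business day is 2006-07-31 (Monday).
Applying the 10-business-day extension: 10 business days after 2006-07-31 is 2006-08-16.
2006-08-16 is a Wednesday and not a listed holiday, so it stands.
Deadline: 2006-08-16.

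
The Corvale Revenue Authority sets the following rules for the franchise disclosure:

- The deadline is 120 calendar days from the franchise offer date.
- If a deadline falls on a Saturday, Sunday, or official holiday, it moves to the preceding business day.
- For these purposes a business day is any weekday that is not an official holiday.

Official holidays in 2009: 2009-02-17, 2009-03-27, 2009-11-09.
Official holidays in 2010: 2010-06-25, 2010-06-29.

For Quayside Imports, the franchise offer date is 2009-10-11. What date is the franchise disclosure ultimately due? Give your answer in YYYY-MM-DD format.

From 2009-10-11, 120 calendar days later is 2010-02-08.
Since 2010-02-08 is a Monday and not a holiday, the date is unchanged.
So the filing is due 2010-02-08.

2010-02-08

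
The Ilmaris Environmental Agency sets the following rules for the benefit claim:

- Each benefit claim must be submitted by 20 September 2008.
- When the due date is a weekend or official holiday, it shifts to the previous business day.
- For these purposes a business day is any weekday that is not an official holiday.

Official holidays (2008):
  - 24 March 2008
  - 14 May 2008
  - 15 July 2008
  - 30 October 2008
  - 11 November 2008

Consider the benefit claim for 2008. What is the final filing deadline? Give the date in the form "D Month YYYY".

The statutory due date is 20 September 2008.
Because 20 September 2008 is a Saturday, the deadline becomes 19 September 2008 (Friday).
The final due date is 19 September 2008.

19 September 2008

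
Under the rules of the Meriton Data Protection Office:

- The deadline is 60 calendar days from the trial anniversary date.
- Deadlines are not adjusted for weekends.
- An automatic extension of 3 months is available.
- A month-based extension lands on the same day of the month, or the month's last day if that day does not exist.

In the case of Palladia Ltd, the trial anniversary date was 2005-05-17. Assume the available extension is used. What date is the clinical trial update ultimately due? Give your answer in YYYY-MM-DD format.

60 calendar days after 2005-05-17 is 2005-07-16.
2005-07-16 falls on a Saturday. The rules make no weekend/holiday allowance, so it remains 2005-07-16.
Applying the 3 months extension: 3 months after 2005-07-16 is 2005-10-16.
2005-10-16 is a Sunday; no weekend or holiday adjustment applies.
Final deadline: 2005-10-16.

2005-10-16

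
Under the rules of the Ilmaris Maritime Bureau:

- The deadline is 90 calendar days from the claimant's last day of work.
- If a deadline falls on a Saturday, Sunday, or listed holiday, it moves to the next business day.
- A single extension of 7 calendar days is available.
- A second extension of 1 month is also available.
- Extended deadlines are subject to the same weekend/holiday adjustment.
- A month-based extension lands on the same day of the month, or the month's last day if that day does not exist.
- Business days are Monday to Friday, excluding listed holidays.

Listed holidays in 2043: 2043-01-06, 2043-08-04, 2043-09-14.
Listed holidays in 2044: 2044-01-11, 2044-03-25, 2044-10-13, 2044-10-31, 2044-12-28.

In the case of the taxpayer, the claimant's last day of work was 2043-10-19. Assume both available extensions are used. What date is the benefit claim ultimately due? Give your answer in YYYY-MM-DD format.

Trigger date 2043-10-19 + 90 calendar days = 2044-01-17.
2044-01-17 is a Sunday, so it moves to the next business day, 2044-01-18 (Monday).
The 7-calendar-day extension moves the deadline from 2044-01-18 to 2044-01-25.
Since 2044-01-25 is a Monday and not a holiday, the date is unchanged.
Applying the 1 month extension: 1 month after 2044-01-25 is 2044-02-25.
Since 2044-02-25 is a Thursday and not a holiday, the date is unchanged.
Final deadline: 2044-02-25.

2044-02-25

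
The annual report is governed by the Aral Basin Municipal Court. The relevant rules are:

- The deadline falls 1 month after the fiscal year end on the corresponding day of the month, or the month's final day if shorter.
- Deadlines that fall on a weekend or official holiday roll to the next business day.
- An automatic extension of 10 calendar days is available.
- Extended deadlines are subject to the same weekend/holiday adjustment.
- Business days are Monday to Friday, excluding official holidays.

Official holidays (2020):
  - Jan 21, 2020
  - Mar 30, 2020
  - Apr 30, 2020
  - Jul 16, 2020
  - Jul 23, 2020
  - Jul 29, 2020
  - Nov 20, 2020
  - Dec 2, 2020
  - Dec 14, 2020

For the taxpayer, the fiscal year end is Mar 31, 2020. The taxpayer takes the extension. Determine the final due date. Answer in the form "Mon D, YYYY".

1 month after Mar 31, 2020, on the same day of the month, is Apr 30, 2020 (day 31 does not exist in April, so the month's last day is used).
Apr 30, 2020 falls on a listed holiday. Rolling to the next business day gives May 1, 2020, a Friday.
With the 10-day extension, May 1, 2020 becomes May 11, 2020.
May 11, 2020 (Monday) is already a business day.
So the filing is due May 11, 2020.

May 11, 2020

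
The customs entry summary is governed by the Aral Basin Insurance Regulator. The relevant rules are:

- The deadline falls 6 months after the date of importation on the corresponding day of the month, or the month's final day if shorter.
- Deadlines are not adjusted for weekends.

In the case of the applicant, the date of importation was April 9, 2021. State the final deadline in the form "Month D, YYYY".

Moving 6 months forward from April 9, 2021 on the corresponding day gives October 9, 2021.
October 9, 2021 falls on a Saturday. The rules make no weekend/holiday allowance, so it remains October 9, 2021.
So the filing is due October 9, 2021.

October 9, 2021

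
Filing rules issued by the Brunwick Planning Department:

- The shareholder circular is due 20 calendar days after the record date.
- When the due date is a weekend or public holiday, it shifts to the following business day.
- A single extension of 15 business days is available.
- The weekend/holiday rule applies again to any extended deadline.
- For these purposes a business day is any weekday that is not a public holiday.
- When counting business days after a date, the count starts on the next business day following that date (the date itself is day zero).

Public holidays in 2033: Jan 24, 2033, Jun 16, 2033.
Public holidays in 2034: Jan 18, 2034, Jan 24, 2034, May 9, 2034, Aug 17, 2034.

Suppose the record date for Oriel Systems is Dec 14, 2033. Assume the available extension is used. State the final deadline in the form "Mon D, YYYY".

Jan 26, 2034

Adding 20 calendar days to Dec 14, 2033 gives Jan 3, 2034.
Jan 3, 2034 is a Tuesday and not a listed holiday, so it stands.
The 15-business-day extension runs from Jan 3, 2034 to Jan 26, 2034.
Jan 26, 2034 (Thursday) is already a business day.
Final deadline: Jan 26, 2034.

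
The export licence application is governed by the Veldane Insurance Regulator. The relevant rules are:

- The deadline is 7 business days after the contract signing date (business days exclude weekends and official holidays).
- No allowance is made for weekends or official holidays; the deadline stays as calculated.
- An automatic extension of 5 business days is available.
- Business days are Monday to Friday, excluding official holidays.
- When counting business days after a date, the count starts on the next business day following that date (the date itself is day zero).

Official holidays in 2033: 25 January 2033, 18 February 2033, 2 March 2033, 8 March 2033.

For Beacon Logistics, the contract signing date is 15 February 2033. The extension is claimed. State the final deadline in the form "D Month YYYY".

7 March 2033

Starting the day after 15 February 2033 and counting 7 business days lands on 25 February 2033.
No adjustment is made for weekends or holidays, so 25 February 2033 stands.
The 5-business-day extension runs from 25 February 2033 to 7 March 2033.
7 March 2033 falls on a Monday. The rules make no weekend/holiday allowance, so it remains 7 March 2033.
The final due date is 7 March 2033.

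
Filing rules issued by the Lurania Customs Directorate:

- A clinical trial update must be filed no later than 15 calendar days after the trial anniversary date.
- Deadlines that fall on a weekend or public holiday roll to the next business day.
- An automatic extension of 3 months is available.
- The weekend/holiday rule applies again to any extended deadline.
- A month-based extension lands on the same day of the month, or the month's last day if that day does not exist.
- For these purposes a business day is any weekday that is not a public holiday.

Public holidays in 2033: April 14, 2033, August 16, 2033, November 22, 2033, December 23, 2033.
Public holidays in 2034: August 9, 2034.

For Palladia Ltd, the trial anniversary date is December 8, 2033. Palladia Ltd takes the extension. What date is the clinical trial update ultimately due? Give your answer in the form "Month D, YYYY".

15 calendar days after December 8, 2033 is December 23, 2033.
Because December 23, 2033 is a listed holiday, the deadline becomes December 26, 2033 (Monday).
Add 3 months to December 26, 2033: March 26, 2034.
March 26, 2034 is a Sunday; the next business day is March 27, 2034 (Monday).
Deadline: March 27, 2034.

March 27, 2034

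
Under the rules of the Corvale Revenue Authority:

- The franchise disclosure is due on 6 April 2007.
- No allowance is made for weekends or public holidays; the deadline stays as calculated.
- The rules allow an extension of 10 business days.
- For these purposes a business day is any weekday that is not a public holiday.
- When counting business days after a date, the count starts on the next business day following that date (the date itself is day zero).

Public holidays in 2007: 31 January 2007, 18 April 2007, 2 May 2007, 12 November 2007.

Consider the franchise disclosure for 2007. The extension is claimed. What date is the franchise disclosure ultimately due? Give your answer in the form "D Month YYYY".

The statutory due date is 6 April 2007.
6 April 2007 is a Friday; no weekend or holiday adjustment applies.
Applying the 10-business-day extension: 10 business days after 6 April 2007 is 23 April 2007.
23 April 2007 falls on a Monday. The rules make no weekend/holiday allowance, so it remains 23 April 2007.
Final deadline: 23 April 2007.

23 April 2007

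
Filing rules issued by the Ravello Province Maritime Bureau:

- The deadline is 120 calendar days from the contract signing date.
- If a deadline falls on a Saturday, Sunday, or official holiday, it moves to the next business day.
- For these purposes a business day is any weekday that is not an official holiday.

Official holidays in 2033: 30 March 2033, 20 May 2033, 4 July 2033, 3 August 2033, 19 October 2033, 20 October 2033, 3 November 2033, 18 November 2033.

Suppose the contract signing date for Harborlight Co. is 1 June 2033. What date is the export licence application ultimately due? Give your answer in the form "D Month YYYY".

From 1 June 2033, 120 calendar days later is 29 September 2033.
29 September 2033 falls on a Thursday, which is a business day, so no adjustment is needed.
So the filing is due 29 September 2033.

29 September 2033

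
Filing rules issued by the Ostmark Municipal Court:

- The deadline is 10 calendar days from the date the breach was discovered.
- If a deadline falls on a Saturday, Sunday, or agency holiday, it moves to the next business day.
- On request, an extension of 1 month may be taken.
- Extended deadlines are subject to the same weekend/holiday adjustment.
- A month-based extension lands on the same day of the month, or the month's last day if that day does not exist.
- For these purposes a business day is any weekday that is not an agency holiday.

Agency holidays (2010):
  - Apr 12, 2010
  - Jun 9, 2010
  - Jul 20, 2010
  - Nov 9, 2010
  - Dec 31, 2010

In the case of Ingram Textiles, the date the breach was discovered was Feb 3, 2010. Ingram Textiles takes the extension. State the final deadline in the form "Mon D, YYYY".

Adding 10 calendar days to Feb 3, 2010 gives Feb 13, 2010.
Feb 13, 2010 is a Saturday; the next business day is Feb 15, 2010 (Monday).
Applying the 1 month extension: 1 month after Feb 15, 2010 is Mar 15, 2010.
Mar 15, 2010 is a Monday and not a listed holiday, so it stands.
Final deadline: Mar 15, 2010.

Mar 15, 2010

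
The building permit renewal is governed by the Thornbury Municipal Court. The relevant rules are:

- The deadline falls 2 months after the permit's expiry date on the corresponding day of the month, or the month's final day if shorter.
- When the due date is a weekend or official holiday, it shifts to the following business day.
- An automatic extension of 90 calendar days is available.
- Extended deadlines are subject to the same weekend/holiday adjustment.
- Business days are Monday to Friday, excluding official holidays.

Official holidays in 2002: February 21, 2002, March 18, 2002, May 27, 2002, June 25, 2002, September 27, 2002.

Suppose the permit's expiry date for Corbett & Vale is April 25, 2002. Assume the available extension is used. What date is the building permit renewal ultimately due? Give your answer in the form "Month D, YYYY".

September 24, 2002

2 months after April 25, 2002, on the same day of the month, is June 25, 2002.
June 25, 2002 is a listed holiday; the next business day is June 26, 2002 (Wednesday).
Applying the 90-calendar-day extension: June 26, 2002 + 90 days = September 24, 2002.
Since September 24, 2002 is a Tuesday and not a holiday, the date is unchanged.
Final deadline: September 24, 2002.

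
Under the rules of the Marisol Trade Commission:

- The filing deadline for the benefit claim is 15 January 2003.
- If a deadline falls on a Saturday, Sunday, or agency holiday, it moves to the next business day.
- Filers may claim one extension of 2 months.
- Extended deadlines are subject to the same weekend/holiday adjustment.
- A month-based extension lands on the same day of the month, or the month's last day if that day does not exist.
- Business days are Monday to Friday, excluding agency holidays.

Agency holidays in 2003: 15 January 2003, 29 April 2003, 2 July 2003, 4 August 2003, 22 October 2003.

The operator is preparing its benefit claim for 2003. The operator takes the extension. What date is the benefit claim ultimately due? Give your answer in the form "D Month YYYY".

Start from the fixed due date, 15 January 2003.
Because 15 January 2003 is a listed holiday, the deadline becomes 16 January 2003 (Thursday).
Add 2 months to 16 January 2003: 16 March 2003.
Because 16 March 2003 is a Sunday, the deadline becomes 17 March 2003 (Monday).
Deadline: 17 March 2003.

17 March 2003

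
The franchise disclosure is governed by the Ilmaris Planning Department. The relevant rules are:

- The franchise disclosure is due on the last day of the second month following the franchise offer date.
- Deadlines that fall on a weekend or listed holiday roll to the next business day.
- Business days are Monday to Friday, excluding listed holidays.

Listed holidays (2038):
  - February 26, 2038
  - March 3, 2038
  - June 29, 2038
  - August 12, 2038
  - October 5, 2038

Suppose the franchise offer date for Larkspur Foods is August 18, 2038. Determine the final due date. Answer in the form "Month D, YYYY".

November 1, 2038

2 months after August 18, 2038 is October 2038; that month ends on October 31, 2038.
October 31, 2038 is a Sunday; the next business day is November 1, 2038 (Monday).
Deadline: November 1, 2038.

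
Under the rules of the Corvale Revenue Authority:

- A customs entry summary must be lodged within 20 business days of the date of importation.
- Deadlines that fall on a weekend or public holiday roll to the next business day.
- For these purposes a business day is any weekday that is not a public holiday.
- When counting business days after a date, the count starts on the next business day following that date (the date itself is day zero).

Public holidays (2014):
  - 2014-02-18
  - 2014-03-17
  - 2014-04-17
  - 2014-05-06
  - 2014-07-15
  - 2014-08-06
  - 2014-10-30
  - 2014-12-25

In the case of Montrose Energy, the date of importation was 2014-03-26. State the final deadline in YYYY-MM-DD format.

2014-04-24

Starting the day after 2014-03-26 and counting 20 business days lands on 2014-04-24.
Since 2014-04-24 is a Thursday and not a holiday, the date is unchanged.
The final due date is 2014-04-24.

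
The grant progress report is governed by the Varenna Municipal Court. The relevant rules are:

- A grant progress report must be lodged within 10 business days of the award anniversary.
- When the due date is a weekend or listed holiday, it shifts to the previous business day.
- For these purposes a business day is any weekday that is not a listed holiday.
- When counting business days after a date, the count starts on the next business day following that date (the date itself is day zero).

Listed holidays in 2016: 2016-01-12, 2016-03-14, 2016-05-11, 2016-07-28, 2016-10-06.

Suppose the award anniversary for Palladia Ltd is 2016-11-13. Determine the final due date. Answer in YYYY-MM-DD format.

Starting the day after 2016-11-13 and counting 10 business days lands on 2016-11-25.
2016-11-25 (Friday) is already a business day.
Final deadline: 2016-11-25.

2016-11-25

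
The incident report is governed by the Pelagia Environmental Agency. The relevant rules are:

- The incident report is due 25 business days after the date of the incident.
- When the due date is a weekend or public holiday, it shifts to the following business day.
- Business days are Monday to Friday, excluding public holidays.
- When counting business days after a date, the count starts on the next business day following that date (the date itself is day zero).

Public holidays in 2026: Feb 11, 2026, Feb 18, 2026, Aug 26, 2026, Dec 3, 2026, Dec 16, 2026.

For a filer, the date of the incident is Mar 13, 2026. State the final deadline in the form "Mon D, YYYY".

25 business days after Mar 13, 2026, excluding weekends and holidays, is Apr 17, 2026.
Apr 17, 2026 is a Friday and not a listed holiday, so it stands.
So the filing is due Apr 17, 2026.

Apr 17, 2026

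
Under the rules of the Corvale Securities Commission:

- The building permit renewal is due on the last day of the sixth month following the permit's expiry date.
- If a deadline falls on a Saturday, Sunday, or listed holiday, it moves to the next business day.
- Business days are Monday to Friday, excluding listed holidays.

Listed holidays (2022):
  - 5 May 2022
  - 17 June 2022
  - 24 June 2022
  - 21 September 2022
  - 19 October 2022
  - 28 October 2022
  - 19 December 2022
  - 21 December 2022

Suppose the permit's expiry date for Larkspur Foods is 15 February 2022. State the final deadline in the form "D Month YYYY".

31 August 2022

6 months after 15 February 2022 falls in August 2022; the last day of that month is 31 August 2022.
31 August 2022 falls on a Wednesday, which is a business day, so no adjustment is needed.
Deadline: 31 August 2022.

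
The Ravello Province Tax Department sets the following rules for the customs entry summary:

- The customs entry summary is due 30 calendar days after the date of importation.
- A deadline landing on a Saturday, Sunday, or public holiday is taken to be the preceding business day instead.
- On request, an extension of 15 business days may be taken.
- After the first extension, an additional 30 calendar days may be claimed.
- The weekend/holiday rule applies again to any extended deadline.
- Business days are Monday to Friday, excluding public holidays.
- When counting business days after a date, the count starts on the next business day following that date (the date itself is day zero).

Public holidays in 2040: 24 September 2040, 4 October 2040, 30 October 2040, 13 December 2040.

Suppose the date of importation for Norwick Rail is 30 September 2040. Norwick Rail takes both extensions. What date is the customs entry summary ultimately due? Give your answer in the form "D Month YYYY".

30 calendar days after 30 September 2040 is 30 October 2040.
30 October 2040 is a listed holiday, so it moves to the preceding business day, 29 October 2040 (Monday).
Applying the 15-business-day extension: 15 business days after 29 October 2040 is 20 November 2040.
20 November 2040 is a Tuesday and not a listed holiday, so it stands.
With the 30-day extension, 20 November 2040 becomes 20 December 2040.
20 December 2040 is a Thursday and not a listed holiday, so it stands.
So the filing is due 20 December 2040.

20 December 2040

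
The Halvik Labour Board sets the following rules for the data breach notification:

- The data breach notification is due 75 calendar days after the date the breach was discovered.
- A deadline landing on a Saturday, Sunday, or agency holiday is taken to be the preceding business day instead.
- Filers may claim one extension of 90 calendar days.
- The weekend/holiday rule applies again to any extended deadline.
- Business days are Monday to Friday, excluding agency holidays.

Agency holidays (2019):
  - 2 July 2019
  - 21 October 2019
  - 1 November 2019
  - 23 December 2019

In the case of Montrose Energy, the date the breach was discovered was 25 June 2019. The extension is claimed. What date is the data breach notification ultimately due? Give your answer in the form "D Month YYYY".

5 December 2019

Trigger date 25 June 2019 + 75 calendar days = 8 September 2019.
8 September 2019 is a Sunday, so it moves to the preceding business day, 6 September 2019 (Friday).
The 90-calendar-day extension moves the deadline from 6 September 2019 to 5 December 2019.
5 December 2019 falls on a Thursday, which is a business day, so no adjustment is needed.
So the filing is due 5 December 2019.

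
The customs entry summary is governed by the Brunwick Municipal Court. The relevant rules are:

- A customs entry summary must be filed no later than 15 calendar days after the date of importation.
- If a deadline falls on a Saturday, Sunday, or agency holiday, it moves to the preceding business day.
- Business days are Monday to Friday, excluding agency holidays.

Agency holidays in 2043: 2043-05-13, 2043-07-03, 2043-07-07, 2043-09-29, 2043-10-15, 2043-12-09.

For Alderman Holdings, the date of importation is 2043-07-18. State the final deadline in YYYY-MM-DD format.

15 calendar days after 2043-07-18 is 2043-08-02.
2043-08-02 is a Sunday; the preceding business day is 2043-07-31 (Friday).
The final due date is 2043-07-31.

2043-07-31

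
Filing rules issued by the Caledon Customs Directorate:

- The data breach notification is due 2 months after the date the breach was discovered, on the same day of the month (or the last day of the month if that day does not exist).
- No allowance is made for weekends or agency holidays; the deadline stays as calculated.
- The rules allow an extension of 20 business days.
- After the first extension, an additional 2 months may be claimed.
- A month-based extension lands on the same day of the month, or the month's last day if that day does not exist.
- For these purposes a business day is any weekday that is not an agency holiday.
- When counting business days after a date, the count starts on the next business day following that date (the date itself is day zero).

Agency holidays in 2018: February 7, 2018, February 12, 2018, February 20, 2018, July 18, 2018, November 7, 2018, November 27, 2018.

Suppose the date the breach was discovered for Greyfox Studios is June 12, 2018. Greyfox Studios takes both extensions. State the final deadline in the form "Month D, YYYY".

November 7, 2018

Moving 2 months forward from June 12, 2018 on the corresponding day gives August 12, 2018.
August 12, 2018 is a Sunday; no weekend or holiday adjustment applies.
Applying the 20-business-day extension: 20 business days after August 12, 2018 is September 7, 2018.
September 7, 2018 is a Friday; no weekend or holiday adjustment applies.
Add 2 months to September 7, 2018: November 7, 2018.
November 7, 2018 is a Wednesday; no weekend or holiday adjustment applies.
The final due date is November 7, 2018.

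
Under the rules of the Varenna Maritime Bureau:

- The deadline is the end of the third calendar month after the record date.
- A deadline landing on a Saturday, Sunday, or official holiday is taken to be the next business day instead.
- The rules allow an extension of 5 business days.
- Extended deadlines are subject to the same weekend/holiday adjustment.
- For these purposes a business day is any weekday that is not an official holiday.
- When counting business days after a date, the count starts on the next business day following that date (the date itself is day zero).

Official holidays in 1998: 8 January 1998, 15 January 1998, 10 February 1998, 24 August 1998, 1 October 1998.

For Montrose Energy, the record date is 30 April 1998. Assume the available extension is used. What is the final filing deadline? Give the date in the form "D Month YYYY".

The third month after 30 April 1998 is July 1998, whose last day is 31 July 1998.
Since 31 July 1998 is a Friday and not a holiday, the date is unchanged.
Applying the 5-business-day extension: 5 business days after 31 July 1998 is 7 August 1998.
7 August 1998 falls on a Friday, which is a business day, so no adjustment is needed.
Deadline: 7 August 1998.

7 August 1998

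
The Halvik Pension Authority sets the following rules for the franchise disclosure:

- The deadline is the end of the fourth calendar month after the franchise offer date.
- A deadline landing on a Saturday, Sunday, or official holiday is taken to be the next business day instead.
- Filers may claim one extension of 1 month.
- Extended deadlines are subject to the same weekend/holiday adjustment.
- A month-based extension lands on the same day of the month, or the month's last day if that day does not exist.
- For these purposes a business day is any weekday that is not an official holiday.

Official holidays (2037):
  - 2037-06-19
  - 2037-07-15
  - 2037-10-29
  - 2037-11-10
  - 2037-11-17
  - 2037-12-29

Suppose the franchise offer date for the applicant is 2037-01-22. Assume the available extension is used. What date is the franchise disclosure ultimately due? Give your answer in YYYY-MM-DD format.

2037-07-01

4 months after 2037-01-22 falls in May 2037; the last day of that month is 2037-05-31.
Because 2037-05-31 is a Sunday, the deadline becomes 2037-06-01 (Monday).
Applying the 1 month extension: 1 month after 2037-06-01 is 2037-07-01.
2037-07-01 (Wednesday) is already a business day.
So the filing is due 2037-07-01.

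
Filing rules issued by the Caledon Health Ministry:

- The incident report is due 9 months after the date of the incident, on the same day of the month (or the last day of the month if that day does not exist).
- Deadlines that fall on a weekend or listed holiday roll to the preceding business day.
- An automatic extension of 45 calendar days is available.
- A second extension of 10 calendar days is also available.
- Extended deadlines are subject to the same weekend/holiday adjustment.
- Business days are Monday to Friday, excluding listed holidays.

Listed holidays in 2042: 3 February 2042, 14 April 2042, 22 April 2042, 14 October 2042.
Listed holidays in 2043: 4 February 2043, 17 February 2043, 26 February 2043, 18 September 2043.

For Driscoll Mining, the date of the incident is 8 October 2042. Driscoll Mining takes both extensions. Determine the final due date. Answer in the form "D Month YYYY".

31 August 2043

9 months after 8 October 2042, on the same day of the month, is 8 July 2043.
8 July 2043 is a Wednesday and not a listed holiday, so it stands.
The 45-calendar-day extension moves the deadline from 8 July 2043 to 22 August 2043.
Because 22 August 2043 is a Saturday, the deadline becomes 21 August 2043 (Friday).
With the 10-day extension, 21 August 2043 becomes 31 August 2043.
Since 31 August 2043 is a Monday and not a holiday, the date is unchanged.
The final due date is 31 August 2043.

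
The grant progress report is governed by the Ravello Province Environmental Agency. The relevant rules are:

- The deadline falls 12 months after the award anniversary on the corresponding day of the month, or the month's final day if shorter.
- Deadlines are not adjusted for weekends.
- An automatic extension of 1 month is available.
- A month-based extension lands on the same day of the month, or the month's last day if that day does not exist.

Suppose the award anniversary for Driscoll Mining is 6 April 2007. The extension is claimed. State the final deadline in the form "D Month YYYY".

6 May 2008

12 months after 6 April 2007, on the same day of the month, is 6 April 2008.
No adjustment is made for weekends or holidays, so 6 April 2008 stands.
Add 1 month to 6 April 2008: 6 May 2008.
6 May 2008 falls on a Tuesday. The rules make no weekend/holiday allowance, so it remains 6 May 2008.
The final due date is 6 May 2008.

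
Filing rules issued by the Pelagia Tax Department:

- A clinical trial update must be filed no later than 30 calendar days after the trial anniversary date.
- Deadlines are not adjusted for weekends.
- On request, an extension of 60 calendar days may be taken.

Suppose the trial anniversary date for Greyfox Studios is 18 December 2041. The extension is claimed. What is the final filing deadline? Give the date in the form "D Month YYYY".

Adding 30 calendar days to 18 December 2041 gives 17 January 2042.
No adjustment is made for weekends or holidays, so 17 January 2042 stands.
Add the 60 calendar-day extension to 17 January 2042: 18 March 2042.
18 March 2042 falls on a Tuesday. The rules make no weekend/holiday allowance, so it remains 18 March 2042.
Final deadline: 18 March 2042.

18 March 2042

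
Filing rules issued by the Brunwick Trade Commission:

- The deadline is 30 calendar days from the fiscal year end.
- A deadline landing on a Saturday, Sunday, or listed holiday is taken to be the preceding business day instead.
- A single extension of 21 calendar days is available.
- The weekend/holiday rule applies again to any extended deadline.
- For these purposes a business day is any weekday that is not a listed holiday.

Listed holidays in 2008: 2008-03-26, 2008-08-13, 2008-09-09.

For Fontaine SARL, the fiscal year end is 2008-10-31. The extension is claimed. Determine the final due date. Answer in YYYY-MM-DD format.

2008-12-19

Trigger date 2008-10-31 + 30 calendar days = 2008-11-30.
2008-11-30 is a Sunday; the preceding business day is 2008-11-28 (Friday).
With the 21-day extension, 2008-11-28 becomes 2008-12-19.
Since 2008-12-19 is a Friday and not a holiday, the date is unchanged.
Final deadline: 2008-12-19.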